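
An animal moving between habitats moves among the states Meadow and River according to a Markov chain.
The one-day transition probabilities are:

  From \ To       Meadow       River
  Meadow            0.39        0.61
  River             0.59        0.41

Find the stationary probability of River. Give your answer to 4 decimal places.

Let the stationary distribution be π with π = πP and π_1 + π_2 = 1.
π_1 = 0.39·π_1 + 0.59·π_2
Solving with the normalization constraint gives π = (0.4917, 0.5083).
So the stationary probability of River is 0.5083.

0.5083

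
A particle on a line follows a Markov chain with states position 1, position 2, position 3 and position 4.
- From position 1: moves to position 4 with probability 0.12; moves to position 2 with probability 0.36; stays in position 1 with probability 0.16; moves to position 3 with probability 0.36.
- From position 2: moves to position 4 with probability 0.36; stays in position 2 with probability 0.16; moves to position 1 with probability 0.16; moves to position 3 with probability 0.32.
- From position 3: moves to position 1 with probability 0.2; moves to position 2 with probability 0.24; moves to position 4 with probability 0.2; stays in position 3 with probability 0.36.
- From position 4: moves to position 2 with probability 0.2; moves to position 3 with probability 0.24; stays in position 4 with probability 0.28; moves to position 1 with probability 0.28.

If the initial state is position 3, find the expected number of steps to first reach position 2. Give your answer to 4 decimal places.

Let t(s) be the expected number of steps to first reach position 2 from state s, with t(position 2) = 0. Conditioning on the first step:
t(position 1) = 1 + 0.16·t(position 1) + 0.36·t(position 3) + 0.12·t(position 4)
t(position 3) = 1 + 0.2·t(position 1) + 0.36·t(position 3) + 0.2·t(position 4)
t(position 4) = 1 + 0.28·t(position 1) + 0.24·t(position 3) + 0.28·t(position 4)
Solving: t(position 1) = 3.4329, t(position 3) = 3.8919, t(position 4) = 4.0212.
Expected steps from position 3 to position 2: 3.8919.

3.8919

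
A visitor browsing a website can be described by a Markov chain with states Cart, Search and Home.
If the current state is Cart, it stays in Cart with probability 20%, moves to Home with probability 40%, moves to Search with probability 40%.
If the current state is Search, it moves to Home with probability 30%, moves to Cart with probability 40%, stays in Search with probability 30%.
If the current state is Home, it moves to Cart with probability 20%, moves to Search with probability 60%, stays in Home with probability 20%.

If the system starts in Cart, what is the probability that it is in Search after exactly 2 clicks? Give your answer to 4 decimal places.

0.4400

Sum over the intermediate state after 1 click:
P = P(Cart→Cart)·P(Cart→Search) + P(Cart→Search)·P(Search→Search) + P(Cart→Home)·P(Home→Search)
  = 0.2×0.4 + 0.4×0.3 + 0.4×0.6
  = 0.0800 + 0.1200 + 0.2400 = 0.4400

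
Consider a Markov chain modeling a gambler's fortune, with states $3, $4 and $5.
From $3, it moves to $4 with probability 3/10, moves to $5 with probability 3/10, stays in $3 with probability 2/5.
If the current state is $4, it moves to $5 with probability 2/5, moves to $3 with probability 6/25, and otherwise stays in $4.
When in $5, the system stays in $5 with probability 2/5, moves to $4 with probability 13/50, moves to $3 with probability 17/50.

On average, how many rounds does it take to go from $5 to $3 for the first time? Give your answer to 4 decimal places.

Let t(s) be the expected number of rounds to first reach $3 from state s, with t($3) = 0. Conditioning on the first round:
t($4) = 1 + 0.36·t($4) + 0.4·t($5)
t($5) = 1 + 0.26·t($4) + 0.4·t($5)
Solving: t($4) = 3.5714, t($5) = 3.2143.
Expected rounds from $5 to $3: 3.2143.

3.2143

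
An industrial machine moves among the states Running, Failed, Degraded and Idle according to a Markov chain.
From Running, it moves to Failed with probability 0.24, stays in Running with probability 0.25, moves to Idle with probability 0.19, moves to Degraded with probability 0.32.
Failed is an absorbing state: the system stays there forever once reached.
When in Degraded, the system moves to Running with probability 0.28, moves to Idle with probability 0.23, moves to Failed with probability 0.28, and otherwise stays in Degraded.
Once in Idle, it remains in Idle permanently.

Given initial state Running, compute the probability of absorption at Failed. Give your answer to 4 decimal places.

0.5552

Let h(s) be the probability of absorption at Failed starting from transient state s. Then h(Failed) = 1 and h(Idle) = 0. By first-step analysis:
h(Running) = 0.25·h(Running) + 0.24·1 + 0.32·h(Degraded) + 0.19·0
h(Degraded) = 0.28·h(Running) + 0.28·1 + 0.21·h(Degraded) + 0.23·0
Solving: h(Running) = 0.5552, h(Degraded) = 0.5512.
Starting from Running, the probability is 0.5552.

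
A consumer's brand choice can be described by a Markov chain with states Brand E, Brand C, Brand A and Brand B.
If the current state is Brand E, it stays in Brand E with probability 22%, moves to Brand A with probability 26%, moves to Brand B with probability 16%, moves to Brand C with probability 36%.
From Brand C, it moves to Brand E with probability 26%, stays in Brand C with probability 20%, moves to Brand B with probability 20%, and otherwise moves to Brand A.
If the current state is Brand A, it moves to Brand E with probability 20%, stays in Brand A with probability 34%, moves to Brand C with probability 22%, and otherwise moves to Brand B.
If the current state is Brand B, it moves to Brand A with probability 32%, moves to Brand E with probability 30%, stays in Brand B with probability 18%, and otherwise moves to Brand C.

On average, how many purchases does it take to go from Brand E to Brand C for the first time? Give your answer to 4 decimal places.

3.4632

Let t(s) be the expected number of purchases to first reach Brand C from state s, with t(Brand C) = 0. Conditioning on the first purchase:
t(Brand E) = 1 + 0.22·t(Brand E) + 0.26·t(Brand A) + 0.16·t(Brand B)
t(Brand A) = 1 + 0.2·t(Brand E) + 0.34·t(Brand A) + 0.24·t(Brand B)
t(Brand B) = 1 + 0.3·t(Brand E) + 0.32·t(Brand A) + 0.18·t(Brand B)
Solving: t(Brand E) = 3.4632, t(Brand A) = 4.0424, t(Brand B) = 4.0641.
Expected purchases from Brand E to Brand C: 3.4632.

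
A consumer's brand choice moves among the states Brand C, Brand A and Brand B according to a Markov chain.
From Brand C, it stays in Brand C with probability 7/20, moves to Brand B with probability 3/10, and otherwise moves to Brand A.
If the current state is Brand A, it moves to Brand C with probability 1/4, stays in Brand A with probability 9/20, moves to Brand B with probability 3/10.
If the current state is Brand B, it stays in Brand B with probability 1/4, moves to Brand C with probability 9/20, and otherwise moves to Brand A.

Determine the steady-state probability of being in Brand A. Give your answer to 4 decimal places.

0.3730

Let the stationary distribution be π with π = πP and π_1 + π_2 + π_3 = 1.
π_1 = 0.35·π_1 + 0.25·π_2 + 0.45·π_3
π_2 = 0.35·π_1 + 0.45·π_2 + 0.3·π_3
Solving with the normalization constraint gives π = (0.3413, 0.3730, 0.2857).
So the stationary probability of Brand A is 0.3730.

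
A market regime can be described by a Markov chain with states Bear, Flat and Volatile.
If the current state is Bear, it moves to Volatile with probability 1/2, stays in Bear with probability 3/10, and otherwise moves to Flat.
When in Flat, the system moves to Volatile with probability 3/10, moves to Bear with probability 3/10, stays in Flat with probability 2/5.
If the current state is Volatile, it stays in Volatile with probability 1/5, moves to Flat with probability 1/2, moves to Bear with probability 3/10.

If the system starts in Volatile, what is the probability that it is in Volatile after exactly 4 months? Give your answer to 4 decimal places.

0.3274

Propagate the distribution vector 4 months from Volatile.
After 0 months: (0.0000, 0.0000, 1.0000)
After 1 month: (0.3000, 0.5000, 0.2000)
After 2 months: (0.3000, 0.3600, 0.3400)
After 3 months: (0.3000, 0.3740, 0.3260)
After 4 months: (0.3000, 0.3726, 0.3274)
P(in Volatile after 4 months) = 0.3274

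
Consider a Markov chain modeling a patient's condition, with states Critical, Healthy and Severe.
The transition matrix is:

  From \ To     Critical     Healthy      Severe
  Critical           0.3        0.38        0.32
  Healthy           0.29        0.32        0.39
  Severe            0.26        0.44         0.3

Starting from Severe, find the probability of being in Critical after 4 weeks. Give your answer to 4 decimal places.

Propagate the distribution vector 4 weeks from Severe.
After 0 weeks: (0.0000, 0.0000, 1.0000)
After 1 week: (0.2600, 0.4400, 0.3000)
After 2 weeks: (0.2836, 0.3716, 0.3448)
After 3 weeks: (0.2825, 0.3784, 0.3391)
After 4 weeks: (0.2827, 0.3776, 0.3397)
P(in Critical after 4 weeks) = 0.2827

0.2827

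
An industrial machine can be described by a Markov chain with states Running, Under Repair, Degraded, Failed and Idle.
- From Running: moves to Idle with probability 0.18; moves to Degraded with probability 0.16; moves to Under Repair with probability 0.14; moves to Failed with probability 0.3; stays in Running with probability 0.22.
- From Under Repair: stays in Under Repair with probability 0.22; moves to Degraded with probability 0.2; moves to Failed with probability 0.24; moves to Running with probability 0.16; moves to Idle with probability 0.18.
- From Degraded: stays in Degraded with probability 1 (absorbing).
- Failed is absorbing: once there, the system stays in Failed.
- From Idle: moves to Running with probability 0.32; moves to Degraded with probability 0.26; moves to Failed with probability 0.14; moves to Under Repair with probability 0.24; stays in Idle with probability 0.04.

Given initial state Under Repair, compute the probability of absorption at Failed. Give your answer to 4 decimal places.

Let h(s) be the probability of absorption at Failed starting from transient state s. Then h(Failed) = 1 and h(Degraded) = 0. By first-step analysis:
h(Running) = 0.22·h(Running) + 0.14·h(Under Repair) + 0.16·0 + 0.3·1 + 0.18·h(Idle)
h(Under Repair) = 0.16·h(Running) + 0.22·h(Under Repair) + 0.2·0 + 0.24·1 + 0.18·h(Idle)
h(Idle) = 0.32·h(Running) + 0.24·h(Under Repair) + 0.26·0 + 0.14·1 + 0.04·h(Idle)
Solving: h(Running) = 0.5917, h(Under Repair) = 0.5394, h(Idle) = 0.4779.
Starting from Under Repair, the probability is 0.5394.

0.5394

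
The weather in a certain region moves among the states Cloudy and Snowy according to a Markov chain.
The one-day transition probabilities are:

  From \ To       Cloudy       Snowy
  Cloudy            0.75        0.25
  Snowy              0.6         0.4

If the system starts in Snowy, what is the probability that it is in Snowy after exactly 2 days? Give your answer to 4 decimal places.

Sum over the intermediate state after 1 day:
P = P(Snowy→Cloudy)·P(Cloudy→Snowy) + P(Snowy→Snowy)·P(Snowy→Snowy)
  = 0.6×0.25 + 0.4×0.4
  = 0.1500 + 0.1600 = 0.3100

0.3100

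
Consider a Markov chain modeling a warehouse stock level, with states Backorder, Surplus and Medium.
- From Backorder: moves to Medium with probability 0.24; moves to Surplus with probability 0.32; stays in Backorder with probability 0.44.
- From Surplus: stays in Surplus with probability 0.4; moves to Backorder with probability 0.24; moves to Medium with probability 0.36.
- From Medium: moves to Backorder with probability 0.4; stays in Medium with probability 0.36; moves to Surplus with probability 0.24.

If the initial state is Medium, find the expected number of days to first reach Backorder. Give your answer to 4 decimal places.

2.8226

Let t(s) be the expected number of days to first reach Backorder from state s, with t(Backorder) = 0. Conditioning on the first day:
t(Surplus) = 1 + 0.4·t(Surplus) + 0.36·t(Medium)
t(Medium) = 1 + 0.24·t(Surplus) + 0.36·t(Medium)
Solving: t(Surplus) = 3.3602, t(Medium) = 2.8226.
Expected days from Medium to Backorder: 2.8226.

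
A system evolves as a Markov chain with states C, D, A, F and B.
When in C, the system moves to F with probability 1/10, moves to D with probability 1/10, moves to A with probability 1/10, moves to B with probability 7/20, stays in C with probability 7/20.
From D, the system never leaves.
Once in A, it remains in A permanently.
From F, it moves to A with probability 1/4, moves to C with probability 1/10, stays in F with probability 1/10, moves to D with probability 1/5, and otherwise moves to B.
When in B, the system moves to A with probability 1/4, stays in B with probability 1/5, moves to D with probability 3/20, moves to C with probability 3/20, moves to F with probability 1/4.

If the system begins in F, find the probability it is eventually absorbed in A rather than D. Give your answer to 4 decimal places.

0.5726

Let h(s) be the probability of absorption at A starting from transient state s. Then h(A) = 1 and h(D) = 0. By first-step analysis:
h(C) = 0.35·h(C) + 0.1·0 + 0.1·1 + 0.1·h(F) + 0.35·h(B)
h(F) = 0.1·h(C) + 0.2·0 + 0.25·1 + 0.1·h(F) + 0.35·h(B)
h(B) = 0.15·h(C) + 0.15·0 + 0.25·1 + 0.25·h(F) + 0.2·h(B)
Solving: h(C) = 0.5634, h(F) = 0.5726, h(B) = 0.5971.
Starting from F, the probability is 0.5726.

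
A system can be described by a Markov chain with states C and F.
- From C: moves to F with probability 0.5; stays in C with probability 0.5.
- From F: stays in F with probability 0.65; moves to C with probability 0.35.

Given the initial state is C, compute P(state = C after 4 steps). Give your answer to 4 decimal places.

Propagate the distribution vector 4 steps from C.
After 0 steps: (1.0000, 0.0000)
After 1 step: (0.5000, 0.5000)
After 2 steps: (0.4250, 0.5750)
After 3 steps: (0.4138, 0.5863)
After 4 steps: (0.4121, 0.5879)
P(in C after 4 steps) = 0.4121

0.4121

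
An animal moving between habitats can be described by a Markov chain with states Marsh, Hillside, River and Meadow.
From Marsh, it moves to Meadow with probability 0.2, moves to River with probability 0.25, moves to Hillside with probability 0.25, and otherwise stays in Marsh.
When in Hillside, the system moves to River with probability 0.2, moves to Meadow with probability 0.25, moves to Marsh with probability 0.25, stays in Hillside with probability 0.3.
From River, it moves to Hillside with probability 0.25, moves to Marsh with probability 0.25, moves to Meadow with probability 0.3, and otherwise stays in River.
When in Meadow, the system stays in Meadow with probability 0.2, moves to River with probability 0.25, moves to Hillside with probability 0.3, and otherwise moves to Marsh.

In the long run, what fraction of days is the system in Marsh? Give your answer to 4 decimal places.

0.2632

Let the stationary distribution be π with π = πP and π_1 + π_2 + π_3 + π_4 = 1.
π_1 = 0.3·π_1 + 0.25·π_2 + 0.25·π_3 + 0.25·π_4
π_2 = 0.25·π_1 + 0.3·π_2 + 0.25·π_3 + 0.3·π_4
π_3 = 0.25·π_1 + 0.2·π_2 + 0.2·π_3 + 0.25·π_4
Solving with the normalization constraint gives π = (0.2632, 0.2756, 0.2250, 0.2363).
So the stationary probability of Marsh is 0.2632.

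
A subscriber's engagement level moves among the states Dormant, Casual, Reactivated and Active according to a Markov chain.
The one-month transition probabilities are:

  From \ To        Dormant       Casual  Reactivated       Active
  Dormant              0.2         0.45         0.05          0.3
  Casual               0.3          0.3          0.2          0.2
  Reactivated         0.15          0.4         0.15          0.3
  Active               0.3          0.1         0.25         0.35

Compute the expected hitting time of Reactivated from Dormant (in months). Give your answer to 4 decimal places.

6.5581

Let t(s) be the expected number of months to first reach Reactivated from state s, with t(Reactivated) = 0. Conditioning on the first month:
t(Dormant) = 1 + 0.2·t(Dormant) + 0.45·t(Casual) + 0.3·t(Active)
t(Casual) = 1 + 0.3·t(Dormant) + 0.3·t(Casual) + 0.2·t(Active)
t(Active) = 1 + 0.3·t(Dormant) + 0.1·t(Casual) + 0.35·t(Active)
Solving: t(Dormant) = 6.5581, t(Casual) = 5.7984, t(Active) = 5.4574.
Expected months from Dormant to Reactivated: 6.5581.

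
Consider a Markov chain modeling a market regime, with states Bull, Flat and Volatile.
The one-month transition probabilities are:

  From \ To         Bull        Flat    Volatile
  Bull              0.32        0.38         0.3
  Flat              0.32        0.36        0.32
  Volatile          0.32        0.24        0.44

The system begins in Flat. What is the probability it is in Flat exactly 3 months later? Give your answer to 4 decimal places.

Propagate the distribution vector 3 months from Flat.
After 0 months: (0.0000, 1.0000, 0.0000)
After 1 month: (0.3200, 0.3600, 0.3200)
After 2 months: (0.3200, 0.3280, 0.3520)
After 3 months: (0.3200, 0.3242, 0.3558)
P(in Flat after 3 months) = 0.3242

0.3242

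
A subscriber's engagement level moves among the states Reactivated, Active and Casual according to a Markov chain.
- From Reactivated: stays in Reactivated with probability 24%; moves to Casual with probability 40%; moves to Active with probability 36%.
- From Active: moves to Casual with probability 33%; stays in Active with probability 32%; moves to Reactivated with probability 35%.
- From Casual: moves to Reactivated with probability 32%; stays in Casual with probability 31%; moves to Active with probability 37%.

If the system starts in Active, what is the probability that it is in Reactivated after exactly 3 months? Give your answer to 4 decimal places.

Propagate the distribution vector 3 months from Active.
After 0 months: (0.0000, 1.0000, 0.0000)
After 1 month: (0.3500, 0.3200, 0.3300)
After 2 months: (0.3016, 0.3505, 0.3479)
After 3 months: (0.3064, 0.3495, 0.3442)
P(in Reactivated after 3 months) = 0.3064

0.3064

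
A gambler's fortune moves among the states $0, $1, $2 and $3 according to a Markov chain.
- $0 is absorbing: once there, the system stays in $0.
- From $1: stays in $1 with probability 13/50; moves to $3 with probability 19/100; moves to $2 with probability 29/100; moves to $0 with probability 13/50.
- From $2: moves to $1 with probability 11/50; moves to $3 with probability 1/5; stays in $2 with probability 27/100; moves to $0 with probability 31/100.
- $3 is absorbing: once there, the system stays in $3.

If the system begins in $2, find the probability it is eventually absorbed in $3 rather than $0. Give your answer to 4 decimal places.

Let h(s) be the probability of absorption at $3 starting from transient state s. Then h($3) = 1 and h($0) = 0. By first-step analysis:
h($1) = 0.26·0 + 0.26·h($1) + 0.29·h($2) + 0.19·1
h($2) = 0.31·0 + 0.22·h($1) + 0.27·h($2) + 0.2·1
Solving: h($1) = 0.4129, h($2) = 0.3984.
Starting from $2, the probability is 0.3984.

0.3984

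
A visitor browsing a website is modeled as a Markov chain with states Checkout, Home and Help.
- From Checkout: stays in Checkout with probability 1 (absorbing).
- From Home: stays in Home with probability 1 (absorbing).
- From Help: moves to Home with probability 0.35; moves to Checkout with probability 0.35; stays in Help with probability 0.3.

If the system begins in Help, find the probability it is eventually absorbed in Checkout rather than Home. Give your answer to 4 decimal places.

0.5000

Let h(s) be the probability of absorption at Checkout starting from transient state s. Then h(Checkout) = 1 and h(Home) = 0. By first-step analysis:
h(Help) = 0.35·1 + 0.35·0 + 0.3·h(Help)
Solving: h(Help) = 0.5000.
Starting from Help, the probability is 0.5000.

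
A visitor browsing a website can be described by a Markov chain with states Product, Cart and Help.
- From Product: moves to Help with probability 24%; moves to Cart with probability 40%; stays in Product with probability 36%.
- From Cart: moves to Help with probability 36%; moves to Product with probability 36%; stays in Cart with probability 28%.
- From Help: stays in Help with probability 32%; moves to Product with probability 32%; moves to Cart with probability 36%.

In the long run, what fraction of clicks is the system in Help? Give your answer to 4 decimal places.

0.3060

Let the stationary distribution be π with π = πP and π_1 + π_2 + π_3 = 1.
π_1 = 0.36·π_1 + 0.36·π_2 + 0.32·π_3
π_2 = 0.4·π_1 + 0.28·π_2 + 0.36·π_3
Solving with the normalization constraint gives π = (0.3478, 0.3462, 0.3060).
So the stationary probability of Help is 0.3060.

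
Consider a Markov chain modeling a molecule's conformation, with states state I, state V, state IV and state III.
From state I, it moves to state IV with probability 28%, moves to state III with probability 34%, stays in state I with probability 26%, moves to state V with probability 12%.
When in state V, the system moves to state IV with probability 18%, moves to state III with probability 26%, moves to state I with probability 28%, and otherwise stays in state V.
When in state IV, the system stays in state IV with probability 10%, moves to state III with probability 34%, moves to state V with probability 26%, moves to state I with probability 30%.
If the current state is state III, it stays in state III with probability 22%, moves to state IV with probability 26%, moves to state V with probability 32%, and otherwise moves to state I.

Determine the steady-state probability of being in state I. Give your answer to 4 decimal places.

0.2562

Let the stationary distribution be π with π = πP and π_1 + π_2 + π_3 + π_4 = 1.
π_1 = 0.26·π_1 + 0.28·π_2 + 0.3·π_3 + 0.2·π_4
π_2 = 0.12·π_1 + 0.28·π_2 + 0.26·π_3 + 0.32·π_4
π_3 = 0.28·π_1 + 0.18·π_2 + 0.1·π_3 + 0.26·π_4
Solving with the normalization constraint gives π = (0.2562, 0.2462, 0.2116, 0.2860).
So the stationary probability of state I is 0.2562.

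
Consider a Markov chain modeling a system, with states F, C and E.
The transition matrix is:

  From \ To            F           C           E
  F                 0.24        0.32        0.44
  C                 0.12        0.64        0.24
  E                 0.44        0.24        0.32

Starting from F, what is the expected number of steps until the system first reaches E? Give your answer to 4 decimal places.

2.8912

Let t(s) be the expected number of steps to first reach E from state s, with t(E) = 0. Conditioning on the first step:
t(F) = 1 + 0.24·t(F) + 0.32·t(C)
t(C) = 1 + 0.12·t(F) + 0.64·t(C)
Solving: t(F) = 2.8912, t(C) = 3.7415.
Expected steps from F to E: 2.8912.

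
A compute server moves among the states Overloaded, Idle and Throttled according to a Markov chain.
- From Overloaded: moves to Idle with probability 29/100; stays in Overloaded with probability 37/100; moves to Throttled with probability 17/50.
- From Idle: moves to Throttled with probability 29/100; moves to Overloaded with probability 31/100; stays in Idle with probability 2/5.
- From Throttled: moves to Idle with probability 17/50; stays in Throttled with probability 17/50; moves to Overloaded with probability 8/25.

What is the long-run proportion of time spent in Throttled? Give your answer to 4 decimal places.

Let the stationary distribution be π with π = πP and π_1 + π_2 + π_3 = 1.
π_1 = 0.37·π_1 + 0.31·π_2 + 0.32·π_3
π_2 = 0.29·π_1 + 0.4·π_2 + 0.34·π_3
Solving with the normalization constraint gives π = (0.3332, 0.3440, 0.3228).
So the stationary probability of Throttled is 0.3228.

0.3228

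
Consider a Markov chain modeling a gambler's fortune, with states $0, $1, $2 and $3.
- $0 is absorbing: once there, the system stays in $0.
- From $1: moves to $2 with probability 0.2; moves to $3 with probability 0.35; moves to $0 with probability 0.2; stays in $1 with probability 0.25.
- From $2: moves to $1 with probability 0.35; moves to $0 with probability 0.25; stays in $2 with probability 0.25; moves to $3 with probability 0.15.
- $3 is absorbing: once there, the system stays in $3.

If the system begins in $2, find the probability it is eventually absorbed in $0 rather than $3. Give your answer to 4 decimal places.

Let h(s) be the probability of absorption at $0 starting from transient state s. Then h($0) = 1 and h($3) = 0. By first-step analysis:
h($1) = 0.2·1 + 0.25·h($1) + 0.2·h($2) + 0.35·0
h($2) = 0.25·1 + 0.35·h($1) + 0.25·h($2) + 0.15·0
Solving: h($1) = 0.4061, h($2) = 0.5228.
Starting from $2, the probability is 0.5228.

0.5228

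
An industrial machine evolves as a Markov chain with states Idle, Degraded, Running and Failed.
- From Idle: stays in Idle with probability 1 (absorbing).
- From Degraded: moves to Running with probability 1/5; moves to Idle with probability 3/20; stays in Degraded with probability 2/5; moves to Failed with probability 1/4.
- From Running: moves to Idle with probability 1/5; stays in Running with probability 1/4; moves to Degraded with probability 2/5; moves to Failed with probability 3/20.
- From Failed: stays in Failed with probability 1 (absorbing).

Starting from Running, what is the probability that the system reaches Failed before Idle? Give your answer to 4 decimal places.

Let h(s) be the probability of absorption at Failed starting from transient state s. Then h(Failed) = 1 and h(Idle) = 0. By first-step analysis:
h(Degraded) = 0.15·0 + 0.4·h(Degraded) + 0.2·h(Running) + 0.25·1
h(Running) = 0.2·0 + 0.4·h(Degraded) + 0.25·h(Running) + 0.15·1
Solving: h(Degraded) = 0.5878, h(Running) = 0.5135.
Starting from Running, the probability is 0.5135.

0.5135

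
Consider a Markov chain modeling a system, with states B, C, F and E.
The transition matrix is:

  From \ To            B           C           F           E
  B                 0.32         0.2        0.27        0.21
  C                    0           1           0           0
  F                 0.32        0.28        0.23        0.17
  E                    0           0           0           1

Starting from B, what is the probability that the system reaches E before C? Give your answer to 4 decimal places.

0.4748

Let h(s) be the probability of absorption at E starting from transient state s. Then h(E) = 1 and h(C) = 0. By first-step analysis:
h(B) = 0.32·h(B) + 0.2·0 + 0.27·h(F) + 0.21·1
h(F) = 0.32·h(B) + 0.28·0 + 0.23·h(F) + 0.17·1
Solving: h(B) = 0.4748, h(F) = 0.4181.
Starting from B, the probability is 0.4748.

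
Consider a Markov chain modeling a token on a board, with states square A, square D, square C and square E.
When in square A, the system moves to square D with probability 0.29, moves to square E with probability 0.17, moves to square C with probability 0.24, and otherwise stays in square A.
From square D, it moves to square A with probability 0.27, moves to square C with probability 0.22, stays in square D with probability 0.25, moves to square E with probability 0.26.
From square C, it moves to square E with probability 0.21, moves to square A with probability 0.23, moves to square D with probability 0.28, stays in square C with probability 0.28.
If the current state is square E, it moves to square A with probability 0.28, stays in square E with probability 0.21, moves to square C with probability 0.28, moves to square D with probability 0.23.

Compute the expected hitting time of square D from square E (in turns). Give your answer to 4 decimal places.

3.8495

Let t(s) be the expected number of turns to first reach square D from state s, with t(square D) = 0. Conditioning on the first turn:
t(square A) = 1 + 0.3·t(square A) + 0.24·t(square C) + 0.17·t(square E)
t(square C) = 1 + 0.23·t(square A) + 0.28·t(square C) + 0.21·t(square E)
t(square E) = 1 + 0.28·t(square A) + 0.28·t(square C) + 0.21·t(square E)
Solving: t(square A) = 3.6212, t(square C) = 3.6684, t(square E) = 3.8495.
Expected turns from square E to square D: 3.8495.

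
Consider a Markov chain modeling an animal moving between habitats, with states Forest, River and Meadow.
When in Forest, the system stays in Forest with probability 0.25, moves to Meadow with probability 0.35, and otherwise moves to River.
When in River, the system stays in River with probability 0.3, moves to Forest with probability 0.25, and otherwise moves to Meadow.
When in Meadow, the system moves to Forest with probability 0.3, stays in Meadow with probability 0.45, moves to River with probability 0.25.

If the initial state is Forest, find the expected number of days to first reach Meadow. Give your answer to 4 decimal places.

Let t(s) be the expected number of days to first reach Meadow from state s, with t(Meadow) = 0. Conditioning on the first day:
t(Forest) = 1 + 0.25·t(Forest) + 0.4·t(River)
t(River) = 1 + 0.25·t(Forest) + 0.3·t(River)
Solving: t(Forest) = 2.5882, t(River) = 2.3529.
Expected days from Forest to Meadow: 2.5882.

2.5882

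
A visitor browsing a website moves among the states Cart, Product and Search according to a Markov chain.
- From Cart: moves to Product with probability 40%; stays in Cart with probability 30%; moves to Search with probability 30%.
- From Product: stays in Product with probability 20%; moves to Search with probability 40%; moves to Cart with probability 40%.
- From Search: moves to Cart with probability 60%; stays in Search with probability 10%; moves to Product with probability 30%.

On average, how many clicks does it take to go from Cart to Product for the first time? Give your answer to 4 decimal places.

2.6667

Let t(s) be the expected number of clicks to first reach Product from state s, with t(Product) = 0. Conditioning on the first click:
t(Cart) = 1 + 0.3·t(Cart) + 0.3·t(Search)
t(Search) = 1 + 0.6·t(Cart) + 0.1·t(Search)
Solving: t(Cart) = 2.6667, t(Search) = 2.8889.
Expected clicks from Cart to Product: 2.6667.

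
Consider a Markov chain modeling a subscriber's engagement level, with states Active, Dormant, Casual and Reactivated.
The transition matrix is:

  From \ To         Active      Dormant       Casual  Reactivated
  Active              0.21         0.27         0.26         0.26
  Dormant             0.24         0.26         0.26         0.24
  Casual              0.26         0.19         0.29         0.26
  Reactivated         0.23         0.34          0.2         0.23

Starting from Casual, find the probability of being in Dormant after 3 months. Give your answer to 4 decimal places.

0.2645

Propagate the distribution vector 3 months from Casual.
After 0 months: (0.0000, 0.0000, 1.0000, 0.0000)
After 1 month: (0.2600, 0.1900, 0.2900, 0.2600)
After 2 months: (0.2354, 0.2631, 0.2531, 0.2484)
After 3 months: (0.2355, 0.2645, 0.2527, 0.2473)
P(in Dormant after 3 months) = 0.2645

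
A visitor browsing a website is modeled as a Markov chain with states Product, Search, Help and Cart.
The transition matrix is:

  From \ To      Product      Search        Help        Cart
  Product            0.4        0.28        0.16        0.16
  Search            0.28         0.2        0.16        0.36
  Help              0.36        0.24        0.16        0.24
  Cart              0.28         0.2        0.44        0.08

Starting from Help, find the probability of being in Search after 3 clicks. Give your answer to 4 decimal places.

Propagate the distribution vector 3 clicks from Help.
After 0 clicks: (0.0000, 0.0000, 1.0000, 0.0000)
After 1 click: (0.3600, 0.2400, 0.1600, 0.2400)
After 2 clicks: (0.3360, 0.2352, 0.2272, 0.2016)
After 3 clicks: (0.3385, 0.2360, 0.2164, 0.2091)
P(in Search after 3 clicks) = 0.2360

0.2360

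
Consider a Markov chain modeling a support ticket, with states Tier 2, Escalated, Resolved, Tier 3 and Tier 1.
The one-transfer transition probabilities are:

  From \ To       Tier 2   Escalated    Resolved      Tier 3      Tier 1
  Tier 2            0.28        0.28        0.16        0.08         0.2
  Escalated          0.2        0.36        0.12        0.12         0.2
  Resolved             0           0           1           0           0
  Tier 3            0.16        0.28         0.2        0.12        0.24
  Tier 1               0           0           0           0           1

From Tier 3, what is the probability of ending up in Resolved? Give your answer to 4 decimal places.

Let h(s) be the probability of absorption at Resolved starting from transient state s. Then h(Resolved) = 1 and h(Tier 1) = 0. By first-step analysis:
h(Tier 2) = 0.28·h(Tier 2) + 0.28·h(Escalated) + 0.16·1 + 0.08·h(Tier 3) + 0.2·0
h(Escalated) = 0.2·h(Tier 2) + 0.36·h(Escalated) + 0.12·1 + 0.12·h(Tier 3) + 0.2·0
h(Tier 3) = 0.16·h(Tier 2) + 0.28·h(Escalated) + 0.2·1 + 0.12·h(Tier 3) + 0.24·0
Solving: h(Tier 2) = 0.4266, h(Escalated) = 0.4020, h(Tier 3) = 0.4327.
Starting from Tier 3, the probability is 0.4327.

0.4327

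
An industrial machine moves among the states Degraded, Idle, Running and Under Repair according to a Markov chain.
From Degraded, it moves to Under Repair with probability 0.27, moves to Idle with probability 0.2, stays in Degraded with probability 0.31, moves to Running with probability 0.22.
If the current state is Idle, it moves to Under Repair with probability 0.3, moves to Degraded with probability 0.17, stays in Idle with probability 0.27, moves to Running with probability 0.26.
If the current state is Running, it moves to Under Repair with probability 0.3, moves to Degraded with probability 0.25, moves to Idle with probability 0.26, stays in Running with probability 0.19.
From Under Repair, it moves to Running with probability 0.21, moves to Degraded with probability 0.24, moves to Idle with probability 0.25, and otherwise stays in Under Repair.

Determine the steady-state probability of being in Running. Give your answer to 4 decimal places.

Let the stationary distribution be π with π = πP and π_1 + π_2 + π_3 + π_4 = 1.
π_1 = 0.31·π_1 + 0.17·π_2 + 0.25·π_3 + 0.24·π_4
π_2 = 0.2·π_1 + 0.27·π_2 + 0.26·π_3 + 0.25·π_4
π_3 = 0.22·π_1 + 0.26·π_2 + 0.19·π_3 + 0.21·π_4
Solving with the normalization constraint gives π = (0.2420, 0.2450, 0.2203, 0.2927).
So the stationary probability of Running is 0.2203.

0.2203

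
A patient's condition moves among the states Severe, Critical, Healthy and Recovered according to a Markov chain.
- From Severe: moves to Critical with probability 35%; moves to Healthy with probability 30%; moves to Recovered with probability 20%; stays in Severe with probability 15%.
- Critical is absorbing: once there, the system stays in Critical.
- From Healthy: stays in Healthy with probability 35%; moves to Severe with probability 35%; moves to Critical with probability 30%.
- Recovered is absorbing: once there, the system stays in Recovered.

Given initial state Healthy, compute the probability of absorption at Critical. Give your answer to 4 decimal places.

Let h(s) be the probability of absorption at Critical starting from transient state s. Then h(Critical) = 1 and h(Recovered) = 0. By first-step analysis:
h(Severe) = 0.15·h(Severe) + 0.35·1 + 0.3·h(Healthy) + 0.2·0
h(Healthy) = 0.35·h(Severe) + 0.3·1 + 0.35·h(Healthy)
Solving: h(Severe) = 0.7095, h(Healthy) = 0.8436.
Starting from Healthy, the probability is 0.8436.

0.8436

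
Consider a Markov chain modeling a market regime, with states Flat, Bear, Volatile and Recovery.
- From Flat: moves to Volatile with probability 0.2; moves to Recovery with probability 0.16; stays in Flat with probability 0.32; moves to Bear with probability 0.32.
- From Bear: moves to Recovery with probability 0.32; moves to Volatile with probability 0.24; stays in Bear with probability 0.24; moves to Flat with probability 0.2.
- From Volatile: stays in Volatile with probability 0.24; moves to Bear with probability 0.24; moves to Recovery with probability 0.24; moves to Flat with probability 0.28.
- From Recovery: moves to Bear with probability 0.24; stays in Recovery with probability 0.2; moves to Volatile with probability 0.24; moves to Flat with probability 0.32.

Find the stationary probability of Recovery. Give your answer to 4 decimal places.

0.2295

Let the stationary distribution be π with π = πP and π_1 + π_2 + π_3 + π_4 = 1.
π_1 = 0.32·π_1 + 0.2·π_2 + 0.28·π_3 + 0.32·π_4
π_2 = 0.32·π_1 + 0.24·π_2 + 0.24·π_3 + 0.24·π_4
π_3 = 0.2·π_1 + 0.24·π_2 + 0.24·π_3 + 0.24·π_4
Solving with the normalization constraint gives π = (0.2794, 0.2623, 0.2288, 0.2295).
So the stationary probability of Recovery is 0.2295.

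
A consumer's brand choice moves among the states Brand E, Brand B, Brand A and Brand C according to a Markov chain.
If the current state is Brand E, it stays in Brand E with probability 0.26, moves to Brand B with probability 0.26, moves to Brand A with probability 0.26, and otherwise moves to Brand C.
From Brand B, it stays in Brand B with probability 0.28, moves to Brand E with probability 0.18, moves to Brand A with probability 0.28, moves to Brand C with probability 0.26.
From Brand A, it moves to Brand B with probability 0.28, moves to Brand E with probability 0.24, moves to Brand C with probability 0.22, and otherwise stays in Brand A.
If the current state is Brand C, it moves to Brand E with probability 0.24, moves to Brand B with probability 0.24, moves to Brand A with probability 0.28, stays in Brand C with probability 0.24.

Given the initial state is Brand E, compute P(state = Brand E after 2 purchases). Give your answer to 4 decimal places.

Propagate the distribution vector 2 purchases from Brand E.
After 0 purchases: (1.0000, 0.0000, 0.0000, 0.0000)
After 1 purchase: (0.2600, 0.2600, 0.2600, 0.2200)
After 2 purchases: (0.2296, 0.2660, 0.2696, 0.2348)
P(in Brand E after 2 purchases) = 0.2296

0.2296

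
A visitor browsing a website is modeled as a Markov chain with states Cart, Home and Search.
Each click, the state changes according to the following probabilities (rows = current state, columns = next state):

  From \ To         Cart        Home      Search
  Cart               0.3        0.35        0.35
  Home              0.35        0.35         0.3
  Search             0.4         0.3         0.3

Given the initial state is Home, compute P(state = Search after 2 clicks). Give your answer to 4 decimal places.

Sum over the intermediate state after 1 click:
P = P(Home→Cart)·P(Cart→Search) + P(Home→Home)·P(Home→Search) + P(Home→Search)·P(Search→Search)
  = 0.35×0.35 + 0.35×0.3 + 0.3×0.3
  = 0.1225 + 0.1050 + 0.0900 = 0.3175

0.3175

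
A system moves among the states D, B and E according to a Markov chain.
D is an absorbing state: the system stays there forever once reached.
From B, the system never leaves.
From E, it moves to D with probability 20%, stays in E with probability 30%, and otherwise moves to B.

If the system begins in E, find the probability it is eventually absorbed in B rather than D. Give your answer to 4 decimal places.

0.7143

Let h(s) be the probability of absorption at B starting from transient state s. Then h(B) = 1 and h(D) = 0. By first-step analysis:
h(E) = 0.2·0 + 0.5·1 + 0.3·h(E)
Solving: h(E) = 0.7143.
Starting from E, the probability is 0.7143.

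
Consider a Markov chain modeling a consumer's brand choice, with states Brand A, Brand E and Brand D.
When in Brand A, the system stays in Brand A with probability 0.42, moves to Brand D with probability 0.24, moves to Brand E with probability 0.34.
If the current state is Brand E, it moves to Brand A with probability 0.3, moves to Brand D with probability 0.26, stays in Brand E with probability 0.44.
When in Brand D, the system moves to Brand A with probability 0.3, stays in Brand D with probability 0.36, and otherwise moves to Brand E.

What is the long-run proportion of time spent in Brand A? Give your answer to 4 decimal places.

0.3409

Let the stationary distribution be π with π = πP and π_1 + π_2 + π_3 = 1.
π_1 = 0.42·π_1 + 0.3·π_2 + 0.3·π_3
π_2 = 0.34·π_1 + 0.44·π_2 + 0.34·π_3
Solving with the normalization constraint gives π = (0.3409, 0.3778, 0.2813).
So the stationary probability of Brand A is 0.3409.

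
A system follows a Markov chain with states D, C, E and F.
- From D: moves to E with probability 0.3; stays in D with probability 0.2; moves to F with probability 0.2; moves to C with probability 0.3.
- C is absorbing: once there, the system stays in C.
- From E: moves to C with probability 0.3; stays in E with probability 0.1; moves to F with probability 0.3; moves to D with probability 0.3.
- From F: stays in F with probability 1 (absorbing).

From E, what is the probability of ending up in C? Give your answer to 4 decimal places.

0.5238

Let h(s) be the probability of absorption at C starting from transient state s. Then h(C) = 1 and h(F) = 0. By first-step analysis:
h(D) = 0.2·h(D) + 0.3·1 + 0.3·h(E) + 0.2·0
h(E) = 0.3·h(D) + 0.3·1 + 0.1·h(E) + 0.3·0
Solving: h(D) = 0.5714, h(E) = 0.5238.
Starting from E, the probability is 0.5238.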